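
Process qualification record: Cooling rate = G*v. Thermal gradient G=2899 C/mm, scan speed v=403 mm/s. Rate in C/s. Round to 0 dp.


CR = 2899 * 403 = 1168297 C/s


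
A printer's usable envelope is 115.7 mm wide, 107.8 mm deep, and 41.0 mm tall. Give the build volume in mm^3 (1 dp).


V = 115.7 * 107.8 * 41.0 = 511370.9 mm^3


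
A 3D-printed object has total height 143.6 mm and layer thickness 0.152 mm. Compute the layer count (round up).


Layers = ceil(143.6/0.152) = 945


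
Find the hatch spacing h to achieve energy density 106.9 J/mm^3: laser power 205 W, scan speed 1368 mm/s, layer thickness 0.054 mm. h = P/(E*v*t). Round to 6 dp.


h = 205 / (106.9*1368*0.054) = 0.025959 mm


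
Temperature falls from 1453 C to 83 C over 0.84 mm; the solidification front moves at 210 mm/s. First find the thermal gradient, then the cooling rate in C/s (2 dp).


G = (1453-83)/0.84 = 1630.95238095 C/mm
CR = 1630.95238095 * 210 = 342500.0 C/s


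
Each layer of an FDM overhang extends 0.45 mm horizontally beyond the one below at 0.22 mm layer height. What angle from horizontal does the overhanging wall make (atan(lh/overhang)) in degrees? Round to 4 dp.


angle = atan(0.22/0.45) = 26.0535 degrees


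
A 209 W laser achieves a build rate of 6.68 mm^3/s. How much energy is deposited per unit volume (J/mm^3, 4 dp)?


SE = 209 / 6.68 = 31.2874 J/mm^3


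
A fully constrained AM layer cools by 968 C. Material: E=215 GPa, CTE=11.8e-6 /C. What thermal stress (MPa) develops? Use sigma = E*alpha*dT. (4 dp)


sigma = 215*1000 * 11.8e-6 * 968 = 2455.816 MPa


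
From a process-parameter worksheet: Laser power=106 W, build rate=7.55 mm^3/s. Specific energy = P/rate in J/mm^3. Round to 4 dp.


SE = 106 / 7.55 = 14.0397 J/mm^3


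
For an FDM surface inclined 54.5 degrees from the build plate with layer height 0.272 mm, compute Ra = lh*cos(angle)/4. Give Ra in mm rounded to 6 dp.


Ra = 0.272 * cos(54.5) / 4 = 0.039488 mm


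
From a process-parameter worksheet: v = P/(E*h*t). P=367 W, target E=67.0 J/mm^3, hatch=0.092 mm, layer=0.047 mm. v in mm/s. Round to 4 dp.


v = 367 / (67.0*0.092*0.047) = 1266.7928 mm/s


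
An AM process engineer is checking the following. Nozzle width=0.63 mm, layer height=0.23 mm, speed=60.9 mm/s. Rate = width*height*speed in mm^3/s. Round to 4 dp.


Rate = 0.63 * 0.23 * 60.9 = 8.8244 mm^3/s


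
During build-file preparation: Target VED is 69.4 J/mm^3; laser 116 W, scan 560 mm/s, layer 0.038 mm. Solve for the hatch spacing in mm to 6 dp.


h = 116 / (69.4*560*0.038) = 0.078547 mm


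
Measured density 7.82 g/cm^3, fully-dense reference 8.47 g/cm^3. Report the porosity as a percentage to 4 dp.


Porosity = (1-7.82/8.47)*100 = 7.6741 %


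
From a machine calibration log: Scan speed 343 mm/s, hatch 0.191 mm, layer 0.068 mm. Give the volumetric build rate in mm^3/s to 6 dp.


Rate = 343 * 0.191 * 0.068 = 4.454884 mm^3/s


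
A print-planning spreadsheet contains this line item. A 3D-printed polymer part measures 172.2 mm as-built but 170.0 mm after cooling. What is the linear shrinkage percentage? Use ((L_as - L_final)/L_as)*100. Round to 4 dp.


Shrinkage = ((172.2-170.0)/172.2)*100 = 1.2776 %


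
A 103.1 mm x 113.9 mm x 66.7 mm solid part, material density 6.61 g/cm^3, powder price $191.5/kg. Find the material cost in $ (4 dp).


V = 103.1 * 113.9 * 66.7 = 783264.103 mm^3 = 783.264103 cm^3
Mass = 783.264103 * 6.61 / 1000 = 5.17737572 kg
Cost = 5.17737572 * 191.5 = 991.4675 $


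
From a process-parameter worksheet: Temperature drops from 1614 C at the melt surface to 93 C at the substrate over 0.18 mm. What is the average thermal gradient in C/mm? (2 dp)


G = (1614-93)/0.18 = 8450.0 C/mm


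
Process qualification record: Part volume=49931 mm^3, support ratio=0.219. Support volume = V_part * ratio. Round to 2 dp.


V_support = 49931 * 0.219 = 10934.89 mm^3


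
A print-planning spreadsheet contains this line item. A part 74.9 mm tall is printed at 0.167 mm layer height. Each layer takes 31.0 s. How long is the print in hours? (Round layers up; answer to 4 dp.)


Layers = ceil(74.9/0.167) = 449
t = 449 * 31.0 / 3600 = 3.8664 hrs


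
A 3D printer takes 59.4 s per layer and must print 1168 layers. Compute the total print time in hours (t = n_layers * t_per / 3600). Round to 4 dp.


t = 1168 * 59.4 / 3600 = 19.272 hrs


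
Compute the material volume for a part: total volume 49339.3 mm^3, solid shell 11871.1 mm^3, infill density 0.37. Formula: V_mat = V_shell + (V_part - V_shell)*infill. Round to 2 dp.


V_infill = (49339.3 - 11871.1) * 0.37 = 13863.23
V_total = 11871.1 + 13863.23 = 25734.33 mm^3


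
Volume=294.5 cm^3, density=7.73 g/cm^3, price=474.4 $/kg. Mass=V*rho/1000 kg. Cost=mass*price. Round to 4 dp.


Mass = 294.5*7.73/1000 = 2.276485 kg
Cost = 2.276485 * 474.4 = 1079.9645 $


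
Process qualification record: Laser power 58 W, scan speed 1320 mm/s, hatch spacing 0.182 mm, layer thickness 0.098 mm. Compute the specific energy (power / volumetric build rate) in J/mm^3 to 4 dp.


Build rate = 1320 * 0.182 * 0.098 = 23.54352 mm^3/s
SE = 58 / 23.54352 = 2.4635 J/mm^3


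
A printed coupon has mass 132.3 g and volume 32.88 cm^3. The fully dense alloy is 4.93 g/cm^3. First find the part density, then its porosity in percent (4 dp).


rho_part = 132.3 / 32.88 = 4.02372263 g/cm^3
Porosity = (1 - 4.02372263/4.93)*100 = 18.3829 %


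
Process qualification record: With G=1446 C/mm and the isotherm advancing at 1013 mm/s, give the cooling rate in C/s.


CR = 1446 * 1013 = 1464798 C/s


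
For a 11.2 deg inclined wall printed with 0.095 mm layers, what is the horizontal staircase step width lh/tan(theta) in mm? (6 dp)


step = 0.095 / tan(11.2) = 0.479785 mm


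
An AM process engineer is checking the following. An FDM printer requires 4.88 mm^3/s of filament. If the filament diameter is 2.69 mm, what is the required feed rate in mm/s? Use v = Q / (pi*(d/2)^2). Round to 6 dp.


A = pi*(2.69/2)^2 = 5.68322
v = 4.88 / 5.68322 = 0.858668 mm/s


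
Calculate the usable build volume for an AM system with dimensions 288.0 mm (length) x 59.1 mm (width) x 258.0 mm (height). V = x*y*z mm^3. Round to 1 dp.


V = 288.0 * 59.1 * 258.0 = 4391366.4 mm^3


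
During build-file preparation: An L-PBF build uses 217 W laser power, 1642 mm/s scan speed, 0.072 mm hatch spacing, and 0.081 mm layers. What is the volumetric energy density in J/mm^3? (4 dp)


E = 217 / (1642*0.072*0.081) = 22.6605 J/mm^3


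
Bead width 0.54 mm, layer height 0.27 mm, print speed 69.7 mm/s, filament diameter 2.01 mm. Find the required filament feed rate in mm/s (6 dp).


Q = 0.54 * 0.27 * 69.7 = 10.16226 mm^3/s
A_fil = pi*(2.01/2)^2 = 3.17308712 mm^2
v_feed = 10.16226 / 3.17308712 = 3.202641 mm/s


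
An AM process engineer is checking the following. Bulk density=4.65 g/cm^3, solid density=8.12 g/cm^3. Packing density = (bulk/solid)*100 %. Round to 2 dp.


Packing = (4.65/8.12)*100 = 57.27 %


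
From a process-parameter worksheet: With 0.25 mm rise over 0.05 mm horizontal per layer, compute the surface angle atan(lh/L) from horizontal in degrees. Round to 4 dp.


angle = atan(0.25/0.05) = 78.6901 degrees


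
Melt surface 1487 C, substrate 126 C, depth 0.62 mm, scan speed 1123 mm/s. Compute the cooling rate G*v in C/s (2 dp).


G = (1487-126)/0.62 = 2195.16129032 C/mm
CR = 2195.16129032 * 1123 = 2465166.13 C/s


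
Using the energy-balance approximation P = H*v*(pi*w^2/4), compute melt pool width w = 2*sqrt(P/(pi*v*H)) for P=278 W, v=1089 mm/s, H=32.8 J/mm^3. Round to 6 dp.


w = 2*sqrt(278/(pi*1089*32.8)) = 0.099547 mm


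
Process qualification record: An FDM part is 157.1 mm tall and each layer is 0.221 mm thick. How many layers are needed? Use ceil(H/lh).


Layers = ceil(157.1/0.221) = 711


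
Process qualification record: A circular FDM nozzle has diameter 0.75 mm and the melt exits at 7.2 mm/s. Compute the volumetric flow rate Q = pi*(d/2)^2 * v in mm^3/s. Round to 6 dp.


A = pi*(0.75/2)^2 = 0.44178647 mm^2
Q = 0.44178647 * 7.2 = 3.180863 mm^3/s


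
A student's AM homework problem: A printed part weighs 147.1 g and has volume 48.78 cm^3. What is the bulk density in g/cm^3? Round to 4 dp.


rho = 147.1 / 48.78 = 3.0156 g/cm^3


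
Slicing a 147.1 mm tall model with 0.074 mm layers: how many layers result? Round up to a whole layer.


Layers = ceil(147.1/0.074) = 1988


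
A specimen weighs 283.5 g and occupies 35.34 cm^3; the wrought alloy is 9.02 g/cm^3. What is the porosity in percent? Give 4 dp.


rho_part = 283.5 / 35.34 = 8.02207131 g/cm^3
Porosity = (1 - 8.02207131/9.02)*100 = 11.0635 %


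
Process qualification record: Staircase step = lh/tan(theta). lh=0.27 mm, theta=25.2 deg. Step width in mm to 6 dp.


step = 0.27 / tan(25.2) = 0.573779 mm


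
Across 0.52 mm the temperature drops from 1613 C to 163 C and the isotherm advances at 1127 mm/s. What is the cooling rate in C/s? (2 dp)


G = (1613-163)/0.52 = 2788.46153846 C/mm
CR = 2788.46153846 * 1127 = 3142596.15 C/s


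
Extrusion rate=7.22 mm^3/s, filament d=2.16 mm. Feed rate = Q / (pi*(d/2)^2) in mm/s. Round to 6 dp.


A = pi*(2.16/2)^2 = 3.664354
v = 7.22 / 3.664354 = 1.970334 mm/s


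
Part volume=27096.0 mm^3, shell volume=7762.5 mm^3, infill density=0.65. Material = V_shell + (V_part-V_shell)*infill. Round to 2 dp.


V_infill = (27096.0 - 7762.5) * 0.65 = 12566.78
V_total = 7762.5 + 12566.78 = 20329.28 mm^3


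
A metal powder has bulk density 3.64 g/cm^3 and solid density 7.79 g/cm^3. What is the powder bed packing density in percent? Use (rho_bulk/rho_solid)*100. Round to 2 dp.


Packing = (3.64/7.79)*100 = 46.73 %


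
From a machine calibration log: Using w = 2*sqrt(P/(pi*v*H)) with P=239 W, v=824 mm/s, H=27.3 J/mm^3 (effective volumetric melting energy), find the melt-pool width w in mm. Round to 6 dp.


w = 2*sqrt(239/(pi*824*27.3)) = 0.116308 mm


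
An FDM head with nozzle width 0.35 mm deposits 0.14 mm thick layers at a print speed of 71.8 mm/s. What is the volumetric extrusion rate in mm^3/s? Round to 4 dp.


Rate = 0.35 * 0.14 * 71.8 = 3.5182 mm^3/s


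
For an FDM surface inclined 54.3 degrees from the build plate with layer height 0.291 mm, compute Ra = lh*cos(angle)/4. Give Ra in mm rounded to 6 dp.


Ra = 0.291 * cos(54.3) / 4 = 0.042453 mm


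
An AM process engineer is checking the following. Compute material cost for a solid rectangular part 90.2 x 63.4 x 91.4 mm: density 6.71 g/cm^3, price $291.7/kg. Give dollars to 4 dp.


V = 90.2 * 63.4 * 91.4 = 522687.352 mm^3 = 522.687352 cm^3
Mass = 522.687352 * 6.71 / 1000 = 3.50723213 kg
Cost = 3.50723213 * 291.7 = 1023.0596 $


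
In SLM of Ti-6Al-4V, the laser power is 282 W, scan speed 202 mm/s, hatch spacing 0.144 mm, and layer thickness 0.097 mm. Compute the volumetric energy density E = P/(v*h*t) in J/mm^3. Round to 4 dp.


E = 282 / (202*0.144*0.097) = 99.9456 J/mm^3


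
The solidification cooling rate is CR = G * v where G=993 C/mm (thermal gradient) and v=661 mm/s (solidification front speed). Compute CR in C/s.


CR = 993 * 661 = 656373 C/s


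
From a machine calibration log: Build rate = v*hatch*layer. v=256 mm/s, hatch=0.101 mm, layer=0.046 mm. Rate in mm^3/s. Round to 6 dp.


Rate = 256 * 0.101 * 0.046 = 1.189376 mm^3/s


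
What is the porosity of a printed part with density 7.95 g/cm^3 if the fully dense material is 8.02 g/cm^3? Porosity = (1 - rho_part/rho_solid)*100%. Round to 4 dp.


Porosity = (1-7.95/8.02)*100 = 0.8728 %


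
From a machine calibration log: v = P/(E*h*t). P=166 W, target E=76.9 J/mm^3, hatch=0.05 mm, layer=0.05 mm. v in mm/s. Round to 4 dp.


v = 166 / (76.9*0.05*0.05) = 863.459 mm/s


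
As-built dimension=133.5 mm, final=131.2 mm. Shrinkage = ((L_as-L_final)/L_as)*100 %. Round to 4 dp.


Shrinkage = ((133.5-131.2)/133.5)*100 = 1.7228 %


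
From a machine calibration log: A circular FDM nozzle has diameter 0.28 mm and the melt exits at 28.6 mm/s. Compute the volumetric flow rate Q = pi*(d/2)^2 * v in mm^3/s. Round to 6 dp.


A = pi*(0.28/2)^2 = 0.06157522 mm^2
Q = 0.06157522 * 28.6 = 1.761051 mm^3/s


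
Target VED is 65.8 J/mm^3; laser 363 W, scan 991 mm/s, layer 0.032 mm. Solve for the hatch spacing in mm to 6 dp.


h = 363 / (65.8*991*0.032) = 0.173963 mm


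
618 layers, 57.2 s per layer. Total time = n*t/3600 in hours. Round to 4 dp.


t = 618 * 57.2 / 3600 = 9.8193 hrs


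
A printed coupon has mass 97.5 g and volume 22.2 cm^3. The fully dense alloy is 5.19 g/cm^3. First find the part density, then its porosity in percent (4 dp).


rho_part = 97.5 / 22.2 = 4.39189189 g/cm^3
Porosity = (1 - 4.39189189/5.19)*100 = 15.3778 %


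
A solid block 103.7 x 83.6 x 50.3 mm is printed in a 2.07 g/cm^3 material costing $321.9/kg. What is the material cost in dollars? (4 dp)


V = 103.7 * 83.6 * 50.3 = 436066.796 mm^3 = 436.066796 cm^3
Mass = 436.066796 * 2.07 / 1000 = 0.90265827 kg
Cost = 0.90265827 * 321.9 = 290.5657 $


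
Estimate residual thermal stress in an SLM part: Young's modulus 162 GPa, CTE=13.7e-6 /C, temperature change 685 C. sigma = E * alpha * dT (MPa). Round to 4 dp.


sigma = 162*1000 * 13.7e-6 * 685 = 1520.289 MPa


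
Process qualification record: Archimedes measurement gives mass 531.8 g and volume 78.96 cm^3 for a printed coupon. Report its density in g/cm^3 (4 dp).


rho = 531.8 / 78.96 = 6.7351 g/cm^3


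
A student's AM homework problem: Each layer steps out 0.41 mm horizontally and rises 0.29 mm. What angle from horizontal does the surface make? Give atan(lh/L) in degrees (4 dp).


angle = atan(0.29/0.41) = 35.2724 degrees


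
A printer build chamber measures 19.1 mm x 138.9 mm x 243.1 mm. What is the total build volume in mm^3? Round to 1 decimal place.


V = 19.1 * 138.9 * 243.1 = 644941.9 mm^3


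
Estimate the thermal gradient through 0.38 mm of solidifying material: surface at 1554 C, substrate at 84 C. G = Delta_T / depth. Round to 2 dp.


G = (1554-84)/0.38 = 3868.42 C/mm


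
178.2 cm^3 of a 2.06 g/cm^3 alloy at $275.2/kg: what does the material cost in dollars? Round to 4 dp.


Mass = 178.2*2.06/1000 = 0.367092 kg
Cost = 0.367092 * 275.2 = 101.0237 $


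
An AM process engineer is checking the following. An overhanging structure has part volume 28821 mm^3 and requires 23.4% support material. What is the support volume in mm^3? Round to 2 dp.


V_support = 28821 * 0.234 = 6744.11 mm^3


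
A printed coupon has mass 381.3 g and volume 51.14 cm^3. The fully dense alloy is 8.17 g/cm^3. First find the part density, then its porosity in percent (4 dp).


rho_part = 381.3 / 51.14 = 7.45600313 g/cm^3
Porosity = (1 - 7.45600313/8.17)*100 = 8.7393 %


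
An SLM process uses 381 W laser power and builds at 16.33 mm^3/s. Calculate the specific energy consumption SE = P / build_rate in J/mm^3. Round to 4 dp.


SE = 381 / 16.33 = 23.3313 J/mm^3


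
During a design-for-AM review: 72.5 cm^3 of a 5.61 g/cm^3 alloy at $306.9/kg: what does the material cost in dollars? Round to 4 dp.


Mass = 72.5*5.61/1000 = 0.406725 kg
Cost = 0.406725 * 306.9 = 124.8239 $


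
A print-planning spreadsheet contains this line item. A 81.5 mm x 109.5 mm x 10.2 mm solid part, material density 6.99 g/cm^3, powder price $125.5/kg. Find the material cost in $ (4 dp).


V = 81.5 * 109.5 * 10.2 = 91027.35 mm^3 = 91.02735 cm^3
Mass = 91.02735 * 6.99 / 1000 = 0.63628118 kg
Cost = 0.63628118 * 125.5 = 79.8533 $


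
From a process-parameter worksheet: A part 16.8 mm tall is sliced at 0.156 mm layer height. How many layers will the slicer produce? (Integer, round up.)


Layers = ceil(16.8/0.156) = 108


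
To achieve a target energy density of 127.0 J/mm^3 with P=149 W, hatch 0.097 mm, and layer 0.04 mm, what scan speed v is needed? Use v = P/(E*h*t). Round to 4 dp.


v = 149 / (127.0*0.097*0.04) = 302.3784 mm/s


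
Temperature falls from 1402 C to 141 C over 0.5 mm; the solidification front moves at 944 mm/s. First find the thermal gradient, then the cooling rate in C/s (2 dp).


G = (1402-141)/0.5 = 2522.0 C/mm
CR = 2522.0 * 944 = 2380768.0 C/s


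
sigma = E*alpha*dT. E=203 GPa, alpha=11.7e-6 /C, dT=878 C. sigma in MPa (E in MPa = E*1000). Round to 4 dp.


sigma = 203*1000 * 11.7e-6 * 878 = 2085.3378 MPa


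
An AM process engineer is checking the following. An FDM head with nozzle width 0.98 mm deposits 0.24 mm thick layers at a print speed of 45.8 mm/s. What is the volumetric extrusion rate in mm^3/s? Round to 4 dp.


Rate = 0.98 * 0.24 * 45.8 = 10.7722 mm^3/s


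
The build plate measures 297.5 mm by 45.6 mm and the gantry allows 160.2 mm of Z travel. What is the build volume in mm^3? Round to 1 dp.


V = 297.5 * 45.6 * 160.2 = 2173273.2 mm^3


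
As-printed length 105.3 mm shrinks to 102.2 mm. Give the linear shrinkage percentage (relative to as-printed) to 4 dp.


Shrinkage = ((105.3-102.2)/105.3)*100 = 2.944 %


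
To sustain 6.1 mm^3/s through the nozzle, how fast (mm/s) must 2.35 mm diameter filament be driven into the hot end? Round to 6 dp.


A = pi*(2.35/2)^2 = 4.337361
v = 6.1 / 4.337361 = 1.406385 mm/s


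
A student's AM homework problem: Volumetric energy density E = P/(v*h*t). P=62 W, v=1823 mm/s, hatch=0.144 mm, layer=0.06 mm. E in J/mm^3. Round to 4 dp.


E = 62 / (1823*0.144*0.06) = 3.9363 J/mm^3


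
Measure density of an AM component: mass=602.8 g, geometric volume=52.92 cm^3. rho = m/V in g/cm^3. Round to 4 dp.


rho = 602.8 / 52.92 = 11.3908 g/cm^3


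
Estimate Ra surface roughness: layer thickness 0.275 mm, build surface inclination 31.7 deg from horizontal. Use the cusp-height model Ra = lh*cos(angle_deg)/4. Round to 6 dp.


Ra = 0.275 * cos(31.7) / 4 = 0.058493 mm


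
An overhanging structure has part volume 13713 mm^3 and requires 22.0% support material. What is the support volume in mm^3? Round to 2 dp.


V_support = 13713 * 0.22 = 3016.86 mm^3


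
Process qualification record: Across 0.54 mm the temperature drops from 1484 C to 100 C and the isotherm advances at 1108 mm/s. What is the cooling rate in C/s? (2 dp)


G = (1484-100)/0.54 = 2562.96296296 C/mm
CR = 2562.96296296 * 1108 = 2839762.96 C/s


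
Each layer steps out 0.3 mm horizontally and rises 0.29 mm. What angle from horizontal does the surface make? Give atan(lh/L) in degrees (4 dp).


angle = atan(0.29/0.3) = 44.029 degrees


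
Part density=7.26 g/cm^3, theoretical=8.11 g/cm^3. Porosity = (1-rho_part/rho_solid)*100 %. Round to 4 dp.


Porosity = (1-7.26/8.11)*100 = 10.4809 %


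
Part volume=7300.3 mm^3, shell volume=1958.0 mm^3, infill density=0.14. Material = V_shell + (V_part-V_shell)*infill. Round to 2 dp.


V_infill = (7300.3 - 1958.0) * 0.14 = 747.92
V_total = 1958.0 + 747.92 = 2705.92 mm^3


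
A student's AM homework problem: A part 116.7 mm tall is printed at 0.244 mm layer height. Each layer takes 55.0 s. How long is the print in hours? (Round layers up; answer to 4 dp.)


Layers = ceil(116.7/0.244) = 479
t = 479 * 55.0 / 3600 = 7.3181 hrs


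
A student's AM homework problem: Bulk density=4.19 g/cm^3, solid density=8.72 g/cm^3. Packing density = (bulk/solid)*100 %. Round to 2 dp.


Packing = (4.19/8.72)*100 = 48.05 %


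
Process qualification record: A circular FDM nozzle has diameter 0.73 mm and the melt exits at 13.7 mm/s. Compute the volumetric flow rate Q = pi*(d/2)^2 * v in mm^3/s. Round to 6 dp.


A = pi*(0.73/2)^2 = 0.41853868 mm^2
Q = 0.41853868 * 13.7 = 5.73398 mm^3/s


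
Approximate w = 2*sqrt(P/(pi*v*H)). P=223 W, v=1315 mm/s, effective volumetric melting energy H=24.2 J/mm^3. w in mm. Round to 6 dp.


w = 2*sqrt(223/(pi*1315*24.2)) = 0.094458 mm


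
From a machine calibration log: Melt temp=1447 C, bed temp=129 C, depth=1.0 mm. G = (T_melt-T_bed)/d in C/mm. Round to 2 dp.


G = (1447-129)/1.0 = 1318.0 C/mm


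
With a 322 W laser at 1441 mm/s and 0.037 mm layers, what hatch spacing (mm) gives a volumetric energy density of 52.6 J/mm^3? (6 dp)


h = 322 / (52.6*1441*0.037) = 0.114817 mm


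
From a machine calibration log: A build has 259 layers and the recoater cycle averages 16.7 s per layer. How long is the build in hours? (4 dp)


t = 259 * 16.7 / 3600 = 1.2015 hrs


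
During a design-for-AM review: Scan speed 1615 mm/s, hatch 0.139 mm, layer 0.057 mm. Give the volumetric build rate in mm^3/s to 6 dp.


Rate = 1615 * 0.139 * 0.057 = 12.795645 mm^3/s


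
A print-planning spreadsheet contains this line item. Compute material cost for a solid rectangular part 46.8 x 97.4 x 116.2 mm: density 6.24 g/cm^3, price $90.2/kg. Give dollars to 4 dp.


V = 46.8 * 97.4 * 116.2 = 529676.784 mm^3 = 529.676784 cm^3
Mass = 529.676784 * 6.24 / 1000 = 3.30518313 kg
Cost = 3.30518313 * 90.2 = 298.1275 $


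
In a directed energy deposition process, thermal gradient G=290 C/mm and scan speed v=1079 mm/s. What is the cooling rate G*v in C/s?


CR = 290 * 1079 = 312910 C/s


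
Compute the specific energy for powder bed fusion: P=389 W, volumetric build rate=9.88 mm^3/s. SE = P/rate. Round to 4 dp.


SE = 389 / 9.88 = 39.3725 J/mm^3


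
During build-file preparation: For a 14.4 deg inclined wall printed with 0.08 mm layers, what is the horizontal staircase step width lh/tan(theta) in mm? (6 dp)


step = 0.08 / tan(14.4) = 0.311579 mm


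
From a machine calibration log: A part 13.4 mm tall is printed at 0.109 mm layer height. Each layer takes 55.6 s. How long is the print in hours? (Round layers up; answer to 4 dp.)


Layers = ceil(13.4/0.109) = 123
t = 123 * 55.6 / 3600 = 1.8997 hrs


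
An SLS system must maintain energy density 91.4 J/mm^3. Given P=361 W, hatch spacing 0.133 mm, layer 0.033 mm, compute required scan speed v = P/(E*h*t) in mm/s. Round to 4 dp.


v = 361 / (91.4*0.133*0.033) = 899.9024 mm/s


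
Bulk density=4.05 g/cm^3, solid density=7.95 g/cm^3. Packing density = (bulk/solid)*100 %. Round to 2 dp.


Packing = (4.05/7.95)*100 = 50.94 %


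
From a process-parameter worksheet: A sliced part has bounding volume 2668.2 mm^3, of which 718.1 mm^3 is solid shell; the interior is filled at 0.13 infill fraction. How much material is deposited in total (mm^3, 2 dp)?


V_infill = (2668.2 - 718.1) * 0.13 = 253.51
V_total = 718.1 + 253.51 = 971.61 mm^3


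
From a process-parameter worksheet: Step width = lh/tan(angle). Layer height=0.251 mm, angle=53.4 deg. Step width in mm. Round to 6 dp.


step = 0.251 / tan(53.4) = 0.186409 mm


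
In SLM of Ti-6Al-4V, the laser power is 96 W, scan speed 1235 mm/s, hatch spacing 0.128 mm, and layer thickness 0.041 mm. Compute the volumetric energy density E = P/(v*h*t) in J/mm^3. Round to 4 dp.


E = 96 / (1235*0.128*0.041) = 14.8119 J/mm^3


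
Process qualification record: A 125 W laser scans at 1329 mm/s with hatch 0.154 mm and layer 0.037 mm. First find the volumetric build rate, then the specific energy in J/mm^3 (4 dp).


Build rate = 1329 * 0.154 * 0.037 = 7.572642 mm^3/s
SE = 125 / 7.572642 = 16.5068 J/mm^3


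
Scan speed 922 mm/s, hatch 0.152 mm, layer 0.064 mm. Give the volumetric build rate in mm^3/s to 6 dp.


Rate = 922 * 0.152 * 0.064 = 8.969216 mm^3/s


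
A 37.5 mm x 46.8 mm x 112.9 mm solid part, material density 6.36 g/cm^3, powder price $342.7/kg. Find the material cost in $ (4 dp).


V = 37.5 * 46.8 * 112.9 = 198139.5 mm^3 = 198.1395 cm^3
Mass = 198.1395 * 6.36 / 1000 = 1.26016722 kg
Cost = 1.26016722 * 342.7 = 431.8593 $


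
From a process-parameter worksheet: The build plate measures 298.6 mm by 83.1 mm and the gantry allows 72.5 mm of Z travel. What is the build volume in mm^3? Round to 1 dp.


V = 298.6 * 83.1 * 72.5 = 1798990.4 mm^3


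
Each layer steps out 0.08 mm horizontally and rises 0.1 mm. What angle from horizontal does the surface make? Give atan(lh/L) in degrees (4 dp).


angle = atan(0.1/0.08) = 51.3402 degrees


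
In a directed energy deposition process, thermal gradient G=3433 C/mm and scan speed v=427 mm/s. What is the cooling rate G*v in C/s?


CR = 3433 * 427 = 1465891 C/s


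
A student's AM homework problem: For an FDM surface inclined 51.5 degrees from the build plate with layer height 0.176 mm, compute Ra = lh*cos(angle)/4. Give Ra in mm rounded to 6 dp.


Ra = 0.176 * cos(51.5) / 4 = 0.027391 mm


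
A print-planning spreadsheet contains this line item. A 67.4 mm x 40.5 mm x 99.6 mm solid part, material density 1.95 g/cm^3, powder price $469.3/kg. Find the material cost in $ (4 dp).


V = 67.4 * 40.5 * 99.6 = 271878.12 mm^3 = 271.87812 cm^3
Mass = 271.87812 * 1.95 / 1000 = 0.53016233 kg
Cost = 0.53016233 * 469.3 = 248.8052 $


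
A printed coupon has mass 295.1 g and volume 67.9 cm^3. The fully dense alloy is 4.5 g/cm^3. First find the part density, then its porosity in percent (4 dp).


rho_part = 295.1 / 67.9 = 4.3460972 g/cm^3
Porosity = (1 - 4.3460972/4.5)*100 = 3.4201 %


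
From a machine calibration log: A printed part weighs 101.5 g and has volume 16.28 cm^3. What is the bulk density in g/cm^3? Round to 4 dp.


rho = 101.5 / 16.28 = 6.2346 g/cm^3


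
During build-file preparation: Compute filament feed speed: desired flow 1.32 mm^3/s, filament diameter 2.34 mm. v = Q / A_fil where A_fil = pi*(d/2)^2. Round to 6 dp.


A = pi*(2.34/2)^2 = 4.300526
v = 1.32 / 4.300526 = 0.306939 mm/s


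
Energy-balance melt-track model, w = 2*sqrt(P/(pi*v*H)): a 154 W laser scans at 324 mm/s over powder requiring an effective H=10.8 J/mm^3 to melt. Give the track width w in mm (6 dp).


w = 2*sqrt(154/(pi*324*10.8)) = 0.236718 mm


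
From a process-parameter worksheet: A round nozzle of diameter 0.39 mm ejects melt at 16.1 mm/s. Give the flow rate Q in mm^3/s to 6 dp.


A = pi*(0.39/2)^2 = 0.11945906 mm^2
Q = 0.11945906 * 16.1 = 1.923291 mm^3/s


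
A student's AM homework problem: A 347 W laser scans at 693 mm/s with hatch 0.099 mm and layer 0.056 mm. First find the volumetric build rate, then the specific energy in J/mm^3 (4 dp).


Build rate = 693 * 0.099 * 0.056 = 3.841992 mm^3/s
SE = 347 / 3.841992 = 90.3177 J/mm^3


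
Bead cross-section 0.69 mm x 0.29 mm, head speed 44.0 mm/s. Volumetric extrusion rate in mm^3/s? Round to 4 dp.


Rate = 0.69 * 0.29 * 44.0 = 8.8044 mm^3/s


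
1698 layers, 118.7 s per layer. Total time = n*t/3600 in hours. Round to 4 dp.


t = 1698 * 118.7 / 3600 = 55.9868 hrs


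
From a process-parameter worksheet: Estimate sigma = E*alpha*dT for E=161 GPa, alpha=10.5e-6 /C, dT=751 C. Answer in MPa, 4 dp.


sigma = 161*1000 * 10.5e-6 * 751 = 1269.5655 MPa


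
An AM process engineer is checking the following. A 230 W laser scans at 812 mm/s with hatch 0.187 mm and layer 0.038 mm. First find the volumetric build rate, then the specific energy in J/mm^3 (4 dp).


Build rate = 812 * 0.187 * 0.038 = 5.770072 mm^3/s
SE = 230 / 5.770072 = 39.8609 J/mm^3


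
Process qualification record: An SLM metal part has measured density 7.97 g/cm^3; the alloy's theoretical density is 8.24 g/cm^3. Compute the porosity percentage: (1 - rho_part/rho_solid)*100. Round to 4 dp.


Porosity = (1-7.97/8.24)*100 = 3.2767 %


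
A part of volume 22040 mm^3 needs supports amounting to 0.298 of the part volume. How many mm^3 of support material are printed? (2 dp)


V_support = 22040 * 0.298 = 6567.92 mm^3


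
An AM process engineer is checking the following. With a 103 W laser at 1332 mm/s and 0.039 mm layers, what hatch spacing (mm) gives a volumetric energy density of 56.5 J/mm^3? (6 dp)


h = 103 / (56.5*1332*0.039) = 0.035093 mm


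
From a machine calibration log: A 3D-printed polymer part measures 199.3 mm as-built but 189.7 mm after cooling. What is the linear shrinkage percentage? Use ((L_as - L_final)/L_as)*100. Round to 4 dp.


Shrinkage = ((199.3-189.7)/199.3)*100 = 4.8169 %


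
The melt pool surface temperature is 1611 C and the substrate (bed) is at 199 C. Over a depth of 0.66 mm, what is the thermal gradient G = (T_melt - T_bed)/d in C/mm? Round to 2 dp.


G = (1611-199)/0.66 = 2139.39 C/mm


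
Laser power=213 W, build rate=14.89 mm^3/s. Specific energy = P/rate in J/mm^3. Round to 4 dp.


SE = 213 / 14.89 = 14.3049 J/mm^3


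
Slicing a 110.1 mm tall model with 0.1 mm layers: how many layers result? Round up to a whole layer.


Layers = ceil(110.1/0.1) = 1101


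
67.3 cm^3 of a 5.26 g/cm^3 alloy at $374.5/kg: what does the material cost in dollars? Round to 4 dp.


Mass = 67.3*5.26/1000 = 0.353998 kg
Cost = 0.353998 * 374.5 = 132.5723 $


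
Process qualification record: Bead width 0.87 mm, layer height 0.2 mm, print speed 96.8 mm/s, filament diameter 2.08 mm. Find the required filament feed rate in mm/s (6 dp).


Q = 0.87 * 0.2 * 96.8 = 16.8432 mm^3/s
A_fil = pi*(2.08/2)^2 = 3.39794661 mm^2
v_feed = 16.8432 / 3.39794661 = 4.956876 mm/s


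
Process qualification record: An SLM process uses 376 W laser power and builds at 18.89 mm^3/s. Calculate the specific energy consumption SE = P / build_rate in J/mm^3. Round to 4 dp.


SE = 376 / 18.89 = 19.9047 J/mm^3


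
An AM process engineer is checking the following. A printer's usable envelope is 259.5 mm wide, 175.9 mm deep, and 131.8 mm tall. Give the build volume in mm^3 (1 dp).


V = 259.5 * 175.9 * 131.8 = 6016149.4 mm^3


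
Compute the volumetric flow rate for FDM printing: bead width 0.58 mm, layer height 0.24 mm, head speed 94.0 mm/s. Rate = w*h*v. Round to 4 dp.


Rate = 0.58 * 0.24 * 94.0 = 13.0848 mm^3/s


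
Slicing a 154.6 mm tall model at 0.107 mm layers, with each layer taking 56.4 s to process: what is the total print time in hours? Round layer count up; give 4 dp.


Layers = ceil(154.6/0.107) = 1445
t = 1445 * 56.4 / 3600 = 22.6383 hrs


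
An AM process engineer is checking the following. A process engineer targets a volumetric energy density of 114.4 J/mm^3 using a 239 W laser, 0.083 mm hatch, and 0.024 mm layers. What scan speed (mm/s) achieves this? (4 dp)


v = 239 / (114.4*0.083*0.024) = 1048.7755 mm/s


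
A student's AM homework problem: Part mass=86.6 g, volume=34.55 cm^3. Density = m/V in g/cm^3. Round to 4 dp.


rho = 86.6 / 34.55 = 2.5065 g/cm^3


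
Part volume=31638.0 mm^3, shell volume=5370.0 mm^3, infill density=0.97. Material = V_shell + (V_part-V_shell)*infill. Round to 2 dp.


V_infill = (31638.0 - 5370.0) * 0.97 = 25479.96
V_total = 5370.0 + 25479.96 = 30849.96 mm^3


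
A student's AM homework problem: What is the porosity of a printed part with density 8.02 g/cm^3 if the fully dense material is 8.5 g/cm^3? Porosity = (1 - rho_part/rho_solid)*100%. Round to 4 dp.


Porosity = (1-8.02/8.5)*100 = 5.6471 %


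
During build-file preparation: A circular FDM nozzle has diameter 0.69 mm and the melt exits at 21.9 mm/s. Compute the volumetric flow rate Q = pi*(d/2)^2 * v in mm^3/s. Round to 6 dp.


A = pi*(0.69/2)^2 = 0.37392807 mm^2
Q = 0.37392807 * 21.9 = 8.189025 mm^3/s


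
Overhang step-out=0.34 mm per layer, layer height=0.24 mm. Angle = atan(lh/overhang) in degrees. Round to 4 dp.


angle = atan(0.24/0.34) = 35.2176 degrees


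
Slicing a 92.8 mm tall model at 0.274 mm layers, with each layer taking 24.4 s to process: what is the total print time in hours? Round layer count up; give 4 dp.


Layers = ceil(92.8/0.274) = 339
t = 339 * 24.4 / 3600 = 2.2977 hrs


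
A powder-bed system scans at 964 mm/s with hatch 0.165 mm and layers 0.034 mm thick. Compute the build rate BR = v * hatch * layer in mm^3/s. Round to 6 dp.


Rate = 964 * 0.165 * 0.034 = 5.40804 mm^3/s


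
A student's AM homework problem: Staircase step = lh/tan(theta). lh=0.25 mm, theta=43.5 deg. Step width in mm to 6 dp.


step = 0.25 / tan(43.5) = 0.263445 mm


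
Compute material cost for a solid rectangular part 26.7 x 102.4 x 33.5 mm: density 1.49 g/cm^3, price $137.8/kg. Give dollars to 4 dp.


V = 26.7 * 102.4 * 33.5 = 91591.68 mm^3 = 91.59168 cm^3
Mass = 91.59168 * 1.49 / 1000 = 0.1364716 kg
Cost = 0.1364716 * 137.8 = 18.8058 $


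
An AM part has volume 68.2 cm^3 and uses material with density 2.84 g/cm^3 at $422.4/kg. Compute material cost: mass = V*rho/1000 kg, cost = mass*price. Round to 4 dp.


Mass = 68.2*2.84/1000 = 0.193688 kg
Cost = 0.193688 * 422.4 = 81.8138 $


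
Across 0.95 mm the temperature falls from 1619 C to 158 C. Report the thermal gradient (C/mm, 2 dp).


G = (1619-158)/0.95 = 1537.89 C/mm


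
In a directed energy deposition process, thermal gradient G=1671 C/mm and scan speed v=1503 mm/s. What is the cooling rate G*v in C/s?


CR = 1671 * 1503 = 2511513 C/s


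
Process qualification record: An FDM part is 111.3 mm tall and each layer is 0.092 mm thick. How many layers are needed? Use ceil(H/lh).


Layers = ceil(111.3/0.092) = 1210


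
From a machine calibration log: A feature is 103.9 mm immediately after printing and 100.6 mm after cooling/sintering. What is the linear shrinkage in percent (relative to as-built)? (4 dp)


Shrinkage = ((103.9-100.6)/103.9)*100 = 3.1761 %


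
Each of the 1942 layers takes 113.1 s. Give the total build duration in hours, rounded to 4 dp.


t = 1942 * 113.1 / 3600 = 61.0112 hrs


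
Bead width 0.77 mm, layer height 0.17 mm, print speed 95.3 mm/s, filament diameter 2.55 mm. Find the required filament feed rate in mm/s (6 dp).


Q = 0.77 * 0.17 * 95.3 = 12.47477 mm^3/s
A_fil = pi*(2.55/2)^2 = 5.10705156 mm^2
v_feed = 12.47477 / 5.10705156 = 2.442656 mm/s


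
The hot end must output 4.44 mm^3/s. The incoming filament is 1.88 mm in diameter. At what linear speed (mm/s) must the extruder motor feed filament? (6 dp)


A = pi*(1.88/2)^2 = 2.775911
v = 4.44 / 2.775911 = 1.599475 mm/s


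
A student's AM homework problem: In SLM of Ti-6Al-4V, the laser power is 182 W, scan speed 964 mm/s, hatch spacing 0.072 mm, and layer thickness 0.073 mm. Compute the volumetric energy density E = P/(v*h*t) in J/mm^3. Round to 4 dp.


E = 182 / (964*0.072*0.073) = 35.9202 J/mm^3


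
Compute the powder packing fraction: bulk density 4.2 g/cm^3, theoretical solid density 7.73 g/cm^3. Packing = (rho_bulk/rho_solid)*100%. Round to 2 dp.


Packing = (4.2/7.73)*100 = 54.33 %


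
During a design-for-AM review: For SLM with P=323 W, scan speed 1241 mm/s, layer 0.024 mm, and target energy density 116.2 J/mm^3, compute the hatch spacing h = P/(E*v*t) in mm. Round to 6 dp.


h = 323 / (116.2*1241*0.024) = 0.093328 mm


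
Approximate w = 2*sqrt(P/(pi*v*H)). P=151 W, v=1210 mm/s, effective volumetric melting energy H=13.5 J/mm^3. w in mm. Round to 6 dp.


w = 2*sqrt(151/(pi*1210*13.5)) = 0.108489 mm


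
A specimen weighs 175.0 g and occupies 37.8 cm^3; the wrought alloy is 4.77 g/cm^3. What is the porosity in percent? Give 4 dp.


rho_part = 175.0 / 37.8 = 4.62962963 g/cm^3
Porosity = (1 - 4.62962963/4.77)*100 = 2.9428 %


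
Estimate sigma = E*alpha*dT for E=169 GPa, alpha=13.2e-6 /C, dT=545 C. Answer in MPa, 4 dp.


sigma = 169*1000 * 13.2e-6 * 545 = 1215.786 MPa


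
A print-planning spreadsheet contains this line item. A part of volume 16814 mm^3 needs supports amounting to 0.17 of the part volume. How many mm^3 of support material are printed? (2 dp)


V_support = 16814 * 0.17 = 2858.38 mm^3


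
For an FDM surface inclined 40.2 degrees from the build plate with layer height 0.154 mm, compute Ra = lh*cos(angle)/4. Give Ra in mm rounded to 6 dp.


Ra = 0.154 * cos(40.2) / 4 = 0.029406 mm


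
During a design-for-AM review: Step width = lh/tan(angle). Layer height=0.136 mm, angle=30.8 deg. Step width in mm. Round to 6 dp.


step = 0.136 / tan(30.8) = 0.228142 mm


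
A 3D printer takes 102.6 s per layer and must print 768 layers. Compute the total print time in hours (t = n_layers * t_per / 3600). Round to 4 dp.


t = 768 * 102.6 / 3600 = 21.888 hrs


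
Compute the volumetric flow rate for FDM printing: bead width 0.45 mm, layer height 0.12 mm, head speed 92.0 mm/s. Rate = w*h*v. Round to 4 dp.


Rate = 0.45 * 0.12 * 92.0 = 4.968 mm^3/s


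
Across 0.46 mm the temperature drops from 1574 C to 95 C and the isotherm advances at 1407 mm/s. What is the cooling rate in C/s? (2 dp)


G = (1574-95)/0.46 = 3215.2173913 C/mm
CR = 3215.2173913 * 1407 = 4523810.87 C/s


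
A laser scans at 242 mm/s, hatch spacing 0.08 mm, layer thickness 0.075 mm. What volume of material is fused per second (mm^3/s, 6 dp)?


Rate = 242 * 0.08 * 0.075 = 1.452 mm^3/s


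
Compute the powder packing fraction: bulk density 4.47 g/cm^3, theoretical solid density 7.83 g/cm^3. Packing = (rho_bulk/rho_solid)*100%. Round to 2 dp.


Packing = (4.47/7.83)*100 = 57.09 %


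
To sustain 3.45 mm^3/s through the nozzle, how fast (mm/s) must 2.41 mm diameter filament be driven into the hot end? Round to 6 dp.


A = pi*(2.41/2)^2 = 4.561671
v = 3.45 / 4.561671 = 0.756302 mm/s


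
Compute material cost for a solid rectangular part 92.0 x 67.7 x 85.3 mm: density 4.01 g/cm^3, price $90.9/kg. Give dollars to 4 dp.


V = 92.0 * 67.7 * 85.3 = 531282.52 mm^3 = 531.28252 cm^3
Mass = 531.28252 * 4.01 / 1000 = 2.13044291 kg
Cost = 2.13044291 * 90.9 = 193.6573 $


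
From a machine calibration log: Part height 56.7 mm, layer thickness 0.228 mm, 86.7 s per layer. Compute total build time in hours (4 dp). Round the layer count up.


Layers = ceil(56.7/0.228) = 249
t = 249 * 86.7 / 3600 = 5.9968 hrs


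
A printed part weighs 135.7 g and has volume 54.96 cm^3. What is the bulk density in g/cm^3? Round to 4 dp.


rho = 135.7 / 54.96 = 2.4691 g/cm^3


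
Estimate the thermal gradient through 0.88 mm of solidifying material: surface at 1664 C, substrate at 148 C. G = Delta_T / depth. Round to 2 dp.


G = (1664-148)/0.88 = 1722.73 C/mm


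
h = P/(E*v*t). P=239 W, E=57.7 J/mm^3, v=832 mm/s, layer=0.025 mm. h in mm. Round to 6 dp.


h = 239 / (57.7*832*0.025) = 0.19914 mm


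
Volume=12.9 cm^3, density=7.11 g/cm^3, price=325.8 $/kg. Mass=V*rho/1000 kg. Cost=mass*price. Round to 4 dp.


Mass = 12.9*7.11/1000 = 0.091719 kg
Cost = 0.091719 * 325.8 = 29.8821 $


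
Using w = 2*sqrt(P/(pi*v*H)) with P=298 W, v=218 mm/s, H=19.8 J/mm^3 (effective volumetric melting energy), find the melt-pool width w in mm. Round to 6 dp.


w = 2*sqrt(298/(pi*218*19.8)) = 0.296485 mm


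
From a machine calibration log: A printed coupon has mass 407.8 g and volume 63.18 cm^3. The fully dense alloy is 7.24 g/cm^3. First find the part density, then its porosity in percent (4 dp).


rho_part = 407.8 / 63.18 = 6.45457423 g/cm^3
Porosity = (1 - 6.45457423/7.24)*100 = 10.8484 %


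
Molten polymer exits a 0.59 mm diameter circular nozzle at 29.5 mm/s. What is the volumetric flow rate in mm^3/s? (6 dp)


A = pi*(0.59/2)^2 = 0.2733971 mm^2
Q = 0.2733971 * 29.5 = 8.065214 mm^3/s


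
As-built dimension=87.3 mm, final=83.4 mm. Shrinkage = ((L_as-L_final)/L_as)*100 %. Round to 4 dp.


Shrinkage = ((87.3-83.4)/87.3)*100 = 4.4674 %


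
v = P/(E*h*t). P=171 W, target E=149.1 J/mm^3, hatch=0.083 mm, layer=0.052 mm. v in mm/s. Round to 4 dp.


v = 171 / (149.1*0.083*0.052) = 265.7278 mm/s


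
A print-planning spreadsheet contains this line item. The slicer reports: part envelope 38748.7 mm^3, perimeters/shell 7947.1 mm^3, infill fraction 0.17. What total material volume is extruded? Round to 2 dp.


V_infill = (38748.7 - 7947.1) * 0.17 = 5236.27
V_total = 7947.1 + 5236.27 = 13183.37 mm^3
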